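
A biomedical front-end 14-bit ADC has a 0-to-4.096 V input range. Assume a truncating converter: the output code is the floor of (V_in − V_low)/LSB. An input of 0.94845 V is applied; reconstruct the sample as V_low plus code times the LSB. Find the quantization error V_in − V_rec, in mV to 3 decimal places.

One LSB is 4.096 V / 16384 = 250.00 µV.
(V_in − V_low)/LSB = (0.94845 − 0)/0.00025 = 3793.8000 → code 3793 (floor).
V_rec = 0 + 3793·0.00025 = 0.94825 V.
V_in − V_rec = 0.0002 V = 0.200 mV.

0.200 mV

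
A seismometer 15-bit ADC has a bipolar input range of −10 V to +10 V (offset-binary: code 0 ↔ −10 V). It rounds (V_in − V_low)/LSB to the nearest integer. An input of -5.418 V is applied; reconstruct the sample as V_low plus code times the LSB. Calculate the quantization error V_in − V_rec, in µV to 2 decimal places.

90.82 µV

LSB = 20/2^15 = 0.610 mV.
(-5.418 − (−10))/0.000610352 = 7507.1488; round gives code 7507.
V_rec = (−10) + 7507·0.000610352 = -5.4180908 V.
V_in − V_rec = 9.08203e-05 V = 90.82 µV.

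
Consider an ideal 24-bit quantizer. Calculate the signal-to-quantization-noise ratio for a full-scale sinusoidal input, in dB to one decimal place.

146.2 dB

SNR ≈ 6.02·N + 1.76 dB = 6.02·24 + 1.76 = 146.24 dB.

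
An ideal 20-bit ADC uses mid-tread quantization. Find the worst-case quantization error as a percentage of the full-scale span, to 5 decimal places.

0.00005 %

Rounding → worst-case error = ½ LSB = V_FS/2^21, so 100/2097152 = 4.76837e-05 % of full scale.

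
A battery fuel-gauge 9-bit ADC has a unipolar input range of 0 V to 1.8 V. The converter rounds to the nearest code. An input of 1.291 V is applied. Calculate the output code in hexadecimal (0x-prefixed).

LSB = 1.8 V / 512 = 3.516 mV.
Input sits at 367.218 steps above V_low.
Round → code 367.
In hexadecimal (0x-prefixed): 0x16F.

code 0x16F (decimal 367)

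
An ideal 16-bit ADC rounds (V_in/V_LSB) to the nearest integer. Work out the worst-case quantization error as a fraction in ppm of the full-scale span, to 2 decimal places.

Rounding → worst-case error = ½ LSB = V_FS/2^17, so 1e+06/131072 = 7.62939 ppm of full scale.

7.63 ppm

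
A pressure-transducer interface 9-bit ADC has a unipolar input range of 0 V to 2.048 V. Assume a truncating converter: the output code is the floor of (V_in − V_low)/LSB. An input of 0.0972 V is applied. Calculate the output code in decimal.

code 24

LSB = 2.048 V / 512 = 4.000 mV.
Input sits at 24.300 steps above V_low.
So the output code is 24.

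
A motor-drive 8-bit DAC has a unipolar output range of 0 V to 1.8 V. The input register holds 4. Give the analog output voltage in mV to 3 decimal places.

LSB = 1.8 V / 2^8 = 7.031 mV.
V_out = 0 + 4 × 0.00703125 V = 0.028125 V.
= 28.125 mV.

28.125 mV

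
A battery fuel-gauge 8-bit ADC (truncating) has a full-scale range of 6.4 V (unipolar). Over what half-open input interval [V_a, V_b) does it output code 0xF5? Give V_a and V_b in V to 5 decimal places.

LSB = 6.4/2^8 = 25.000 mV.
Code 0xF5 = 245 decimal.
V_a = V_low + 245·LSB = 6.125 V; V_b = V_low + 246·LSB = 6.15 V.

[6.12500 V, 6.15000 V)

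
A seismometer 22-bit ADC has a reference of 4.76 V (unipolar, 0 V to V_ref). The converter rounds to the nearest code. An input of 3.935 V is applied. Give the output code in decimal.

Full-scale span = 4.76 V; LSB = 4.76/2^22 = 1.13 µV.
Input sits at 3467350.050 steps above V_low.
So the output code is 3467350.

code 3467350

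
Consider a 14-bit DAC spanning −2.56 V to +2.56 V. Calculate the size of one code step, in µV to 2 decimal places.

312.50 µV

Full-scale span = 5.12 V.
LSB = 5.12 / 2^14 = 5.12 / 16384 = 0.0003125 V = 312.50 µV.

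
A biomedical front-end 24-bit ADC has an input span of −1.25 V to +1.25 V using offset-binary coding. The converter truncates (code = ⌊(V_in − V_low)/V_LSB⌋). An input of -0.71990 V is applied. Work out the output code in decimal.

With 16777216 levels over 2.5 V, one step is 0.15 µV.
(-0.71990 − (−1.25)) / 1.49012e-07 = 3557440.881 LSBs.
⌊·⌋(3557440.881) = 3557440.

code 3557440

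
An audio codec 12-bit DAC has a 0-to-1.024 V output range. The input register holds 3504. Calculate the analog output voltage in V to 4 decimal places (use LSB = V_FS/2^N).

LSB = 1.024 V / 2^12 = 250.00 µV.
V_out = 0 + 3504 × 0.00025 V = 0.876 V.

0.8760 V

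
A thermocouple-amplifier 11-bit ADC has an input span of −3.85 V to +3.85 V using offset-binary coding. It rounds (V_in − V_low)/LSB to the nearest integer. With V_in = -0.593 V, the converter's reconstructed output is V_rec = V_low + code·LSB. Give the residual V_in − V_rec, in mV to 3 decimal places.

One LSB is 7.7 V / 2048 = 3.760 mV.
(V_in − V_low)/LSB = (-0.593 − (−3.85))/0.00375977 = 866.2774 → code 866 (round).
Code 866 maps back to (−3.85) + 866×0.00375977 V = -0.59404297 V.
V_in − V_rec = 0.00104297 V = 1.043 mV.

1.043 mV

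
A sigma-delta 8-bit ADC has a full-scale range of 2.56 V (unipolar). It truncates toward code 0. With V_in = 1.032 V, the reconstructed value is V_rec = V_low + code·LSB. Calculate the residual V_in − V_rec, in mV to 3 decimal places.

One LSB is 2.56 V / 256 = 10.000 mV.
(1.032 − 0)/0.01 = 103.2000; ⌊·⌋ gives code 103.
Code 103 maps back to 0 + 103×0.01 V = 1.03 V.
Difference: 0.002 V → 2.000 mV.

2.000 mV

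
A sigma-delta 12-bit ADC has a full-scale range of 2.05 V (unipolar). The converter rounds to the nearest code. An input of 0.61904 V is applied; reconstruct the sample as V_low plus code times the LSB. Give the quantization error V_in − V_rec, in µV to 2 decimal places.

Step size: 2.05 V ÷ 2^12 = 0.500 mV.
(V_in − V_low)/LSB = (0.61904 − 0)/0.000500488 = 1236.8721 → code 1237 (round).
Reconstructed: 0.619104 V.
Difference: -6.40039e-05 V → -64.00 µV.

-64.00 µV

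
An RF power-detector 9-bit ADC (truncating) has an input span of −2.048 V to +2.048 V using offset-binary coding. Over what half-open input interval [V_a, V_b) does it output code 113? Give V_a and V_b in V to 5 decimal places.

LSB = 4.096/2^9 = 8.000 mV.
V_a = V_low + 113·LSB = -1.144 V; V_b = V_low + 114·LSB = -1.136 V.

[-1.14400 V, -1.13600 V)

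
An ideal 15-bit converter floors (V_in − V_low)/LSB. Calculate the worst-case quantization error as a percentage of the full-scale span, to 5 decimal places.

0.00305 %

Truncating → worst-case error = 1 LSB = V_FS/2^15, so 100/32768 = 0.00305176 % of full scale.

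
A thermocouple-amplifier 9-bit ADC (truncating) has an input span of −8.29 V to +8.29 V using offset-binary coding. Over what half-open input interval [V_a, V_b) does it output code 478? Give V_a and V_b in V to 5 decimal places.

[7.18898 V, 7.22137 V)

LSB = 16.58/2^9 = 32.383 mV.
V_a = V_low + 478·LSB = 7.18898 V; V_b = V_low + 479·LSB = 7.22137 V.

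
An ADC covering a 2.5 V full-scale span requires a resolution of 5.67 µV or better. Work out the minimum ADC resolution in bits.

Number of steps required ≥ 2.5 V / 5.67 µV = 440917.11.
Need 2^N ≥ 440917.11; 2^18 = 262144, 2^19 = 524288.
Minimum N = 19.

19 bits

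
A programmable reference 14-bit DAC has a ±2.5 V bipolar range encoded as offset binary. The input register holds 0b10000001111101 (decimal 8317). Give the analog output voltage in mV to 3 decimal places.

38.147 mV

LSB = 5 V / 2^14 = 305.18 µV.
Code 0b10000001111101 = 8317 decimal.
V_out = (−2.5) + 8317 × 0.000305176 V = 0.038147 V.
= 38.147 mV.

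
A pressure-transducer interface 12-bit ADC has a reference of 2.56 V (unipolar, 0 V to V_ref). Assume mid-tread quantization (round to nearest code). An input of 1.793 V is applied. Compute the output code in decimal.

LSB = 2.56 V / 4096 = 0.625 mV.
(V_in − V_low)/LSB = (1.793 − 0) / 0.000625 = 2868.800.
round(2868.800) = 2869.

code 2869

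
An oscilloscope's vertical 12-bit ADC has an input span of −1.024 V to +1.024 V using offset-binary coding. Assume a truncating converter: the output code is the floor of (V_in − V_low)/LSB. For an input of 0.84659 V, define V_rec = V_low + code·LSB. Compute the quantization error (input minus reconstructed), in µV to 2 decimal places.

One LSB is 2.048 V / 4096 = 0.500 mV.
(0.84659 − (−1.024))/0.0005 = 3741.1800; ⌊·⌋ gives code 3741.
Code 3741 maps back to (−1.024) + 3741×0.0005 V = 0.8465 V.
V_in − V_rec = 9e-05 V = 90.00 µV.

90.00 µV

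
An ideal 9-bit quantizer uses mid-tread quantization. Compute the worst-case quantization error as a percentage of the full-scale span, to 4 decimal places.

0.0977 %

Rounding → worst-case error = ½ LSB = V_FS/2^10, so 100/1024 = 0.0976562 % of full scale.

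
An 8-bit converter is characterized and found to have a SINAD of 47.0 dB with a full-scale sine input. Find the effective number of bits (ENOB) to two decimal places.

ENOB = (SINAD − 1.76) / 6.02 = (47.0 − 1.76)/6.02 = 7.515.

7.51 bits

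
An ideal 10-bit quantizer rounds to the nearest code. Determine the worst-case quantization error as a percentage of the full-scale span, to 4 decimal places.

0.0488 %

Rounding → worst-case error = ½ LSB = V_FS/2^11, so 100/2048 = 0.0488281 % of full scale.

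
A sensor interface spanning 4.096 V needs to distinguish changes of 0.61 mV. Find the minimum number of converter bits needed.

Number of steps required ≥ 4.096 V / 0.61 mV = 6714.75.
Need 2^N ≥ 6714.75; 2^12 = 4096, 2^13 = 8192.
Minimum N = 13.

13 bits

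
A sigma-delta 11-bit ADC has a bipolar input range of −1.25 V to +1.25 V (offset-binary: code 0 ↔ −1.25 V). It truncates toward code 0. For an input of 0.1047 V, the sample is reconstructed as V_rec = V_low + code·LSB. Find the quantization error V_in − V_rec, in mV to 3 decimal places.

0.940 mV

LSB = 2.5/2^11 = 1.221 mV.
(0.1047 − (−1.25))/0.0012207 = 1109.7702; ⌊·⌋ gives code 1109.
Code 1109 maps back to (−1.25) + 1109×0.0012207 V = 0.10375977 V.
Error = 0.1047 − 0.10375977 = 0.000940234 V = 0.940 mV.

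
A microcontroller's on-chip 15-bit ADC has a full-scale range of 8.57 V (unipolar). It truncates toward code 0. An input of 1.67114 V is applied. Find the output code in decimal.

code 6389

LSB = 8.57 V / 32768 = 261.54 µV.
(1.67114 − 0) / 0.000261536 = 6389.722 LSBs.
Floor → code 6389.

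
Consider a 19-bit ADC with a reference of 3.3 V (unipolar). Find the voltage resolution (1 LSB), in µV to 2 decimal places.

6.29 µV

Full-scale span = 3.3 V.
LSB = 3.3 / 2^19 = 3.3 / 524288 = 6.29425e-06 V = 6.29 µV.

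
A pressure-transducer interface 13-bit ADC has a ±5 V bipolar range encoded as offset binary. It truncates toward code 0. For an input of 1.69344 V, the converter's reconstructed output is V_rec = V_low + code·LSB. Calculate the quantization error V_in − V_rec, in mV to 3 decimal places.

0.325 mV

Step size: 10 V ÷ 2^13 = 1.221 mV.
(1.69344 − (−5))/0.0012207 = 5483.2660; ⌊·⌋ gives code 5483.
V_rec = (−5) + 5483·0.0012207 = 1.6931152 V.
Error = 1.69344 − 1.6931152 = 0.000324766 V = 0.325 mV.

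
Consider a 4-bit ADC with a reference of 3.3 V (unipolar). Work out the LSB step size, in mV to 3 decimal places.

Full-scale span = 3.3 V.
LSB = 3.3 / 2^4 = 3.3 / 16 = 0.20625 V = 206.250 mV.

206.250 mV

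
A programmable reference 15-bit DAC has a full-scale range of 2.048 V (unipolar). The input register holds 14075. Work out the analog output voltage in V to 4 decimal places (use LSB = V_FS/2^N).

LSB = 2.048 V / 2^15 = 62.50 µV.
V_out = 0 + 14075 × 6.25e-05 V = 0.879687 V.

0.8797 V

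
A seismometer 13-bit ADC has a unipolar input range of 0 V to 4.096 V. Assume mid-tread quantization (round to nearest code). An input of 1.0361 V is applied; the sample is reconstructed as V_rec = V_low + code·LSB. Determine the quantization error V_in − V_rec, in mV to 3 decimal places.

LSB = 4.096/2^13 = 0.500 mV.
Scaled input = 2072.2000 LSBs, so code = 2072.
Code 2072 maps back to 0 + 2072×0.0005 V = 1.036 V.
V_in − V_rec = 0.0001 V = 0.100 mV.

0.100 mV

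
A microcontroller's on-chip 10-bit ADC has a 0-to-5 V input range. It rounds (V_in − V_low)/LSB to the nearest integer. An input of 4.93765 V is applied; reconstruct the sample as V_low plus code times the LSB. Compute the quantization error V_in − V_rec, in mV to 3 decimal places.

1.127 mV

Step size: 5 V ÷ 2^10 = 4.883 mV.
(V_in − V_low)/LSB = (4.93765 − 0)/0.00488281 = 1011.2307 → code 1011 (round).
Reconstructed: 4.9365234 V.
Error = 4.93765 − 4.9365234 = 0.00112656 V = 1.127 mV.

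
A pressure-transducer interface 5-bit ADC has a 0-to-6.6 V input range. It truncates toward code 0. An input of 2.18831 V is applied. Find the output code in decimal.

code 10

LSB = 6.6 V / 32 = 206.250 mV.
(2.18831 − 0) / 0.20625 = 10.610 LSBs.
⌊·⌋(10.610) = 10.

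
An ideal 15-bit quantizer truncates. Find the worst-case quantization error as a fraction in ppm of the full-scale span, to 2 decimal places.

30.52 ppm

Truncating → worst-case error = 1 LSB = V_FS/2^15, so 1e+06/32768 = 30.5176 ppm of full scale.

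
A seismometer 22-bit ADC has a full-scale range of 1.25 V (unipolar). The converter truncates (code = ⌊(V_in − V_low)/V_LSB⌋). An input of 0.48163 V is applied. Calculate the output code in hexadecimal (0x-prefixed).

code 0x18A8D2 (decimal 1616082)

Full-scale span = 1.25 V; LSB = 1.25/2^22 = 0.30 µV.
(V_in − V_low)/LSB = (0.48163 − 0) / 2.98023e-07 = 1616082.108.
So the output code is 1616082.
In hexadecimal (0x-prefixed): 0x18A8D2.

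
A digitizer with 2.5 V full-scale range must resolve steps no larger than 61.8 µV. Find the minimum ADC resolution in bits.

Number of steps required ≥ 2.5 V / 61.8 µV = 40453.07.
Need 2^N ≥ 40453.07; 2^15 = 32768, 2^16 = 65536.
Minimum N = 16.

16 bits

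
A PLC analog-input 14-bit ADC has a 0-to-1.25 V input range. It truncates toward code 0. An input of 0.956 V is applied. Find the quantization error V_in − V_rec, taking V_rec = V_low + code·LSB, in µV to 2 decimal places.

One LSB is 1.25 V / 16384 = 76.29 µV.
(0.956 − 0)/7.62939e-05 = 12530.4832; ⌊·⌋ gives code 12530.
V_rec = 0 + 12530·7.62939e-05 = 0.95596313 V.
Difference: 3.68652e-05 V → 36.87 µV.

36.87 µV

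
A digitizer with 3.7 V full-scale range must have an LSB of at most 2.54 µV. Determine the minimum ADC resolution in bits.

Number of steps required ≥ 3.7 V / 2.54 µV = 1456692.91.
Need 2^N ≥ 1456692.91; 2^20 = 1048576, 2^21 = 2097152.
Minimum N = 21.

21 bits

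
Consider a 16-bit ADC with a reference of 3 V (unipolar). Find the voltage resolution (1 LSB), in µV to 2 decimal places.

Full-scale span = 3 V.
LSB = 3 / 2^16 = 3 / 65536 = 4.57764e-05 V = 45.78 µV.

45.78 µV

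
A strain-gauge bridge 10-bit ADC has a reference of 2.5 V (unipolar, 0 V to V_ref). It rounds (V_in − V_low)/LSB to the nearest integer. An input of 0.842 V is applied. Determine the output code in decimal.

LSB = 2.5 V / 1024 = 2.441 mV.
Input sits at 344.883 steps above V_low.
round(344.883) = 345.

code 345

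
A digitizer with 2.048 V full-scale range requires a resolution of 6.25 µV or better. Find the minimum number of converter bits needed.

Number of steps required ≥ 2.048 V / 6.25 µV = 327680.00.
Need 2^N ≥ 327680.00; 2^18 = 262144, 2^19 = 524288.
Minimum N = 19.

19 bits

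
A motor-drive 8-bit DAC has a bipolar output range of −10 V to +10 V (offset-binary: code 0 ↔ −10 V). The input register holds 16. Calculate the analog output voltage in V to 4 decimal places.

LSB = 20 V / 2^8 = 78.125 mV.
V_out = (−10) + 16 × 0.078125 V = -8.75 V.

-8.7500 V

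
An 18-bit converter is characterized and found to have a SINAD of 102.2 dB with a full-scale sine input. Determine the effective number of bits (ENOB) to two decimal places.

ENOB = (SINAD − 1.76) / 6.02 = (102.2 − 1.76)/6.02 = 16.684.

16.68 bits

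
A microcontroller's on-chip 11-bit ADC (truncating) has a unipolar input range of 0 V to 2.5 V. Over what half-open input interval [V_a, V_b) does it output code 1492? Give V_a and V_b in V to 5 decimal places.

LSB = 2.5/2^11 = 1.221 mV.
V_a = V_low + 1492·LSB = 1.82129 V; V_b = V_low + 1493·LSB = 1.82251 V.

[1.82129 V, 1.82251 V)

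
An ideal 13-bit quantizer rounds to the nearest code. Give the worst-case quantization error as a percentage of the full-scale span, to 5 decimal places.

0.00610 %

Rounding → worst-case error = ½ LSB = V_FS/2^14, so 100/16384 = 0.00610352 % of full scale.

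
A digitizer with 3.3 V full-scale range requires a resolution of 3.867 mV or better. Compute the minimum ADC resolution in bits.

Number of steps required ≥ 3.3 V / 3.867 mV = 853.37.
Need 2^N ≥ 853.37; 2^9 = 512, 2^10 = 1024.
Minimum N = 10.

10 bits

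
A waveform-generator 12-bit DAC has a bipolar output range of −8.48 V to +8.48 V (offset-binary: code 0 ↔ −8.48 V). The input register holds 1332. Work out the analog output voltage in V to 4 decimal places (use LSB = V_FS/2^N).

LSB = 16.96 V / 2^12 = 4.141 mV.
V_out = (−8.48) + 1332 × 0.00414063 V = -2.96469 V.

-2.9647 V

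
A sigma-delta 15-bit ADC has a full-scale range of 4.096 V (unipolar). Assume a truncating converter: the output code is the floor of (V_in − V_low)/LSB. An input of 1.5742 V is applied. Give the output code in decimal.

code 12593

LSB = 4.096 V / 32768 = 125.00 µV.
(V_in − V_low)/LSB = (1.5742 − 0) / 0.000125 = 12593.600.
⌊·⌋(12593.600) = 12593.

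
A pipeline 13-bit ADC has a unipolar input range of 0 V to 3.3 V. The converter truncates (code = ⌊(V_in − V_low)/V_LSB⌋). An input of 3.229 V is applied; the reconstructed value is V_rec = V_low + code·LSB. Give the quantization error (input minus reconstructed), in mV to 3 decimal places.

LSB = 3.3/2^13 = 402.83 µV.
(3.229 − 0)/0.000402832 = 8015.7479; ⌊·⌋ gives code 8015.
Reconstructed: 3.2286987 V.
Difference: 0.00030127 V → 0.301 mV.

0.301 mV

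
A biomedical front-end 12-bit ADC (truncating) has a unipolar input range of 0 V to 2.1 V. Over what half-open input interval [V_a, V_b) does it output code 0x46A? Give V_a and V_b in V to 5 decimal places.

[0.57935 V, 0.57986 V)

LSB = 2.1/2^12 = 0.513 mV.
Code 0x46A = 1130 decimal.
V_a = V_low + 1130·LSB = 0.579346 V; V_b = V_low + 1131·LSB = 0.579858 V.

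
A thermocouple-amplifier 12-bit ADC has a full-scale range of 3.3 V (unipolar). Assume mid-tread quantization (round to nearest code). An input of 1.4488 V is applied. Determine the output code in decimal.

code 1798

LSB = 3.3 V / 4096 = 0.806 mV.
(V_in − V_low)/LSB = (1.4488 − 0) / 0.000805664 = 1798.268.
round(1798.268) = 1798.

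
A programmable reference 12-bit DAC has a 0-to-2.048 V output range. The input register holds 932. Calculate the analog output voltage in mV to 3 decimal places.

LSB = 2.048 V / 2^12 = 0.500 mV.
V_out = 0 + 932 × 0.0005 V = 0.466 V.
= 466.000 mV.

466.000 mV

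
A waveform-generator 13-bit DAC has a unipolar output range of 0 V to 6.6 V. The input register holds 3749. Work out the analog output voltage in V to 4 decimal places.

LSB = 6.6 V / 2^13 = 0.806 mV.
V_out = 0 + 3749 × 0.000805664 V = 3.02043 V.

3.0204 V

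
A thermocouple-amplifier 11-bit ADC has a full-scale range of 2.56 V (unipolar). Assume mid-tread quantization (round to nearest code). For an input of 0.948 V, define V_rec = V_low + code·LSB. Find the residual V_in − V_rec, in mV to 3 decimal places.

One LSB is 2.56 V / 2048 = 1.250 mV.
Scaled input = 758.4000 LSBs, so code = 758.
V_rec = 0 + 758·0.00125 = 0.9475 V.
Error = 0.948 − 0.9475 = 0.0005 V = 0.500 mV.

0.500 mV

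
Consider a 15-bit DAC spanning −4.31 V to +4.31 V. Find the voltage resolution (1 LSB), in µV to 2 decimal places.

263.06 µV

Full-scale span = 8.62 V.
LSB = 8.62 / 2^15 = 8.62 / 32768 = 0.000263062 V = 263.06 µV.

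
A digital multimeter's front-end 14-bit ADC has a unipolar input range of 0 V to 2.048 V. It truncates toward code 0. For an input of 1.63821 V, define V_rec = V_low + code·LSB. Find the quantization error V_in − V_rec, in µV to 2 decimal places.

LSB = 2.048/2^14 = 125.00 µV.
(V_in − V_low)/LSB = (1.63821 − 0)/0.000125 = 13105.6800 → code 13105 (floor).
Reconstructed: 1.638125 V.
Error = 1.63821 − 1.638125 = 8.5e-05 V = 85.00 µV.

85.00 µV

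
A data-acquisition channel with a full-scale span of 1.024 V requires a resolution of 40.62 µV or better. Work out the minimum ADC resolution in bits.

Number of steps required ≥ 1.024 V / 40.62 µV = 25209.26.
Need 2^N ≥ 25209.26; 2^14 = 16384, 2^15 = 32768.
Minimum N = 15.

15 bits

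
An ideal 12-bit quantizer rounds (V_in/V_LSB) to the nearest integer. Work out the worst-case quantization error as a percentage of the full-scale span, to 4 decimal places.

Rounding → worst-case error = ½ LSB = V_FS/2^13, so 100/8192 = 0.012207 % of full scale.

0.0122 %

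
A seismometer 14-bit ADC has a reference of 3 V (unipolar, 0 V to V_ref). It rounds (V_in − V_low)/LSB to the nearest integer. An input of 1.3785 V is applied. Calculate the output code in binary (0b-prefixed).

code 0b1110101101000 (decimal 7528)

LSB = 3 V / 16384 = 183.11 µV.
Input sits at 7528.448 steps above V_low.
So the output code is 7528.
In binary (0b-prefixed): 0b1110101101000.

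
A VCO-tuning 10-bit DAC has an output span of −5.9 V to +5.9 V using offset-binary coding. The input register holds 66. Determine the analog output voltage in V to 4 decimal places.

-5.1395 V

LSB = 11.8 V / 2^10 = 11.523 mV.
V_out = (−5.9) + 66 × 0.0115234 V = -5.13945 V.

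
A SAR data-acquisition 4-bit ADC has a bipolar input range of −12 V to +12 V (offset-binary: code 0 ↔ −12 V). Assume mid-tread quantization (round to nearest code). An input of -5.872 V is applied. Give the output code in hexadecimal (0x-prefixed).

Full-scale span = 24 V; LSB = 24/2^4 = 1.5000 V.
(-5.872 − (−12)) / 1.5 = 4.085 LSBs.
Round → code 4.
In hexadecimal (0x-prefixed): 0x4.

code 0x4 (decimal 4)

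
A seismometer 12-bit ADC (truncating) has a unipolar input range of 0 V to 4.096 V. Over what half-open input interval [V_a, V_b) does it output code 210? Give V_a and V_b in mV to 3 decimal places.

LSB = 4.096/2^12 = 1.000 mV.
V_a = V_low + 210·LSB = 0.21 V; V_b = V_low + 211·LSB = 0.211 V.

[210.000 mV, 211.000 mV)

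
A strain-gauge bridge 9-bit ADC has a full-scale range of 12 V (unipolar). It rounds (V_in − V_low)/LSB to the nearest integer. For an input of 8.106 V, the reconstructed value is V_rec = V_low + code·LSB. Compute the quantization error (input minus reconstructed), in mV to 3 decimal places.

-3.375 mV

LSB = 12/2^9 = 23.438 mV.
(V_in − V_low)/LSB = (8.106 − 0)/0.0234375 = 345.8560 → code 346 (round).
Code 346 maps back to 0 + 346×0.0234375 V = 8.109375 V.
V_in − V_rec = -0.003375 V = -3.375 mV.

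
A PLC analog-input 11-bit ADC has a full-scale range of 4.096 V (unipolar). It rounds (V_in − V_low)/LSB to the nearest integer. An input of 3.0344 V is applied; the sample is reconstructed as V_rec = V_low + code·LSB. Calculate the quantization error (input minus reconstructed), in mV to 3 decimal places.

0.400 mV

LSB = 4.096/2^11 = 2.000 mV.
(3.0344 − 0)/0.002 = 1517.2000; round gives code 1517.
Reconstructed: 3.034 V.
V_in − V_rec = 0.0004 V = 0.400 mV.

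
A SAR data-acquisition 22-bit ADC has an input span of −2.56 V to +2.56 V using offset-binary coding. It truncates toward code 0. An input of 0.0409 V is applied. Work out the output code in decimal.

Full-scale span = 5.12 V; LSB = 5.12/2^22 = 1.22 µV.
Input sits at 2130657.280 steps above V_low.
⌊·⌋(2130657.280) = 2130657.

code 2130657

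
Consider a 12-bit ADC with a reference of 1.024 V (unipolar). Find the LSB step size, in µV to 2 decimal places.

Full-scale span = 1.024 V.
LSB = 1.024 / 2^12 = 1.024 / 4096 = 0.00025 V = 250.00 µV.

250.00 µV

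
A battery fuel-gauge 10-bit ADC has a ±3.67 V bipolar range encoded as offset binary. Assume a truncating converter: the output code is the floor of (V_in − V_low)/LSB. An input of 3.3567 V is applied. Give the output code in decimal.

code 980

With 1024 levels over 7.34 V, one step is 7.168 mV.
Input sits at 980.292 steps above V_low.
Floor → code 980.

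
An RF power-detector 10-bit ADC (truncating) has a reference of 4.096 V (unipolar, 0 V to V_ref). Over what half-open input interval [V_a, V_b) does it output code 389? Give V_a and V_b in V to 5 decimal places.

LSB = 4.096/2^10 = 4.000 mV.
V_a = V_low + 389·LSB = 1.556 V; V_b = V_low + 390·LSB = 1.56 V.

[1.55600 V, 1.56000 V)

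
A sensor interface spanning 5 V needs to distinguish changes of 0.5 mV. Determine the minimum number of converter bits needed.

14 bits

Number of steps required ≥ 5 V / 0.5 mV = 10000.00.
Need 2^N ≥ 10000.00; 2^13 = 8192, 2^14 = 16384.
Minimum N = 14.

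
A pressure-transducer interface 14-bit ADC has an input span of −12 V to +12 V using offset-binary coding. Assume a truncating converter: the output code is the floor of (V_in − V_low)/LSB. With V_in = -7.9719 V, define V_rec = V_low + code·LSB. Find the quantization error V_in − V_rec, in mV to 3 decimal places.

Step size: 24 V ÷ 2^14 = 1.465 mV.
Scaled input = 2749.8496 LSBs, so code = 2749.
Reconstructed: -7.9731445 V.
V_in − V_rec = 0.00124453 V = 1.245 mV.

1.245 mV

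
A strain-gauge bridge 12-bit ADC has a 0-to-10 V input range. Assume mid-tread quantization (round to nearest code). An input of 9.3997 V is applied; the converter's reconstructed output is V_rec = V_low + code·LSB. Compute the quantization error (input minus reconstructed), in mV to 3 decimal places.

0.286 mV

Step size: 10 V ÷ 2^12 = 2.441 mV.
(9.3997 − 0)/0.00244141 = 3850.1171; round gives code 3850.
V_rec = 0 + 3850·0.00244141 = 9.3994141 V.
Difference: 0.000285938 V → 0.286 mV.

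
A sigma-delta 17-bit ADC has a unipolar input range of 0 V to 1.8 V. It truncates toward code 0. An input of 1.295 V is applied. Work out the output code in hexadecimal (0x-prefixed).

LSB = 1.8 V / 131072 = 13.73 µV.
Input sits at 94299.022 steps above V_low.
So the output code is 94299.
In hexadecimal (0x-prefixed): 0x1705B.

code 0x1705B (decimal 94299)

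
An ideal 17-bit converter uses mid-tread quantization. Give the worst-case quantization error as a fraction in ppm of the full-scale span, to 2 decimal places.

Rounding → worst-case error = ½ LSB = V_FS/2^18, so 1e+06/262144 = 3.8147 ppm of full scale.

3.81 ppm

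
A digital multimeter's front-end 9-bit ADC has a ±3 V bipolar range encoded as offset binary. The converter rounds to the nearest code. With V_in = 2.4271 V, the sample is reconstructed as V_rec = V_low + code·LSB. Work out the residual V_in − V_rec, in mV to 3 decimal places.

1.319 mV

One LSB is 6 V / 512 = 11.719 mV.
Scaled input = 463.1125 LSBs, so code = 463.
Reconstructed: 2.4257812 V.
Difference: 0.00131875 V → 1.319 mV.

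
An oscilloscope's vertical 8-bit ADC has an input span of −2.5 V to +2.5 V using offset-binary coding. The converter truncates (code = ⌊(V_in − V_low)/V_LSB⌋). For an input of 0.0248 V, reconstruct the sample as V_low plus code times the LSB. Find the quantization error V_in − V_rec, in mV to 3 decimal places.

One LSB is 5 V / 256 = 19.531 mV.
Scaled input = 129.2698 LSBs, so code = 129.
Code 129 maps back to (−2.5) + 129×0.0195312 V = 0.01953125 V.
V_in − V_rec = 0.00526875 V = 5.269 mV.

5.269 mV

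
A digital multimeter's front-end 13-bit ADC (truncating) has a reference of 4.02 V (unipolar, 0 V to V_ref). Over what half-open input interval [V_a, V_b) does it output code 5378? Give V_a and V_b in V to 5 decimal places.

LSB = 4.02/2^13 = 490.72 µV.
V_a = V_low + 5378·LSB = 2.63911 V; V_b = V_low + 5379·LSB = 2.6396 V.

[2.63911 V, 2.63960 V)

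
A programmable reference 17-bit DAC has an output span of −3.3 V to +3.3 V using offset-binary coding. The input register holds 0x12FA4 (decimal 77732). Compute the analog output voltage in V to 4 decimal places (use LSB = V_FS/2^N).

0.6141 V

LSB = 6.6 V / 2^17 = 50.35 µV.
Code 0x12FA4 = 77732 decimal.
V_out = (−3.3) + 77732 × 5.0354e-05 V = 0.614117 V.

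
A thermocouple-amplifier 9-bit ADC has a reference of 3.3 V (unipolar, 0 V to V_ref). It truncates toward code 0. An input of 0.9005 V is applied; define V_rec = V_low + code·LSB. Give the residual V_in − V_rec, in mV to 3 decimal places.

4.602 mV

Step size: 3.3 V ÷ 2^9 = 6.445 mV.
(0.9005 − 0)/0.00644531 = 139.7139; ⌊·⌋ gives code 139.
Code 139 maps back to 0 + 139×0.00644531 V = 0.89589844 V.
Error = 0.9005 − 0.89589844 = 0.00460156 V = 4.602 mV.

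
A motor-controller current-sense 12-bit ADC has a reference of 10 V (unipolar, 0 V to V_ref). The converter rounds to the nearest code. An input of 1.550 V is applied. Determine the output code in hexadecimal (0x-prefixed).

code 0x27B (decimal 635)

LSB = 10 V / 4096 = 2.441 mV.
Input sits at 634.880 steps above V_low.
Round → code 635.
In hexadecimal (0x-prefixed): 0x27B.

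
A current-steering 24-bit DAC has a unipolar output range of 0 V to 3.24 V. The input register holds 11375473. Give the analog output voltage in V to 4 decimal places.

2.1968 V

LSB = 3.24 V / 2^24 = 0.19 µV.
V_out = 0 + 11375473 × 1.93119e-07 V = 2.19682 V.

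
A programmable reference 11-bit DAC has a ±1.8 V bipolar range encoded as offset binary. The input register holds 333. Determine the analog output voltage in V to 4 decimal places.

-1.2146 V

LSB = 3.6 V / 2^11 = 1.758 mV.
V_out = (−1.8) + 333 × 0.00175781 V = -1.21465 V.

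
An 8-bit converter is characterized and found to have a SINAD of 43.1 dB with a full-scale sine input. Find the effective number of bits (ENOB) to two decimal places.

6.87 bits

ENOB = (SINAD − 1.76) / 6.02 = (43.1 − 1.76)/6.02 = 6.867.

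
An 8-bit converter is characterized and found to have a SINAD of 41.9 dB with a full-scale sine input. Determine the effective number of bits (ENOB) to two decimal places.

ENOB = (SINAD − 1.76) / 6.02 = (41.9 − 1.76)/6.02 = 6.668.

6.67 bits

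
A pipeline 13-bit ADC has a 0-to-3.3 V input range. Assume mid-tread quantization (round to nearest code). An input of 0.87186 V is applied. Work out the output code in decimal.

With 8192 levels over 3.3 V, one step is 402.83 µV.
(V_in − V_low)/LSB = (0.87186 − 0) / 0.000402832 = 2164.326.
round(2164.326) = 2164.

code 2164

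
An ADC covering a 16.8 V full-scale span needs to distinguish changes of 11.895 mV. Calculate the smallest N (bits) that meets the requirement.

11 bits

Number of steps required ≥ 16.8 V / 11.895 mV = 1412.36.
Need 2^N ≥ 1412.36; 2^10 = 1024, 2^11 = 2048.
Minimum N = 11.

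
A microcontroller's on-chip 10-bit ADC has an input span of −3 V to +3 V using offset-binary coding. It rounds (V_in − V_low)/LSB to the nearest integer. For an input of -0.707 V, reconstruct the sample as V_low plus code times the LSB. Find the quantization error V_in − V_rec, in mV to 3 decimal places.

1.984 mV

Step size: 6 V ÷ 2^10 = 5.859 mV.
Scaled input = 391.3387 LSBs, so code = 391.
Reconstructed: -0.70898438 V.
Difference: 0.00198438 V → 1.984 mV.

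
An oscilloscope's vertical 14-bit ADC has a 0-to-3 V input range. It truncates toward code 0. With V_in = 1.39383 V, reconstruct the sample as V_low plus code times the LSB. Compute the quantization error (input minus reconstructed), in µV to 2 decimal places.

31.17 µV

Step size: 3 V ÷ 2^14 = 183.11 µV.
(V_in − V_low)/LSB = (1.39383 − 0)/0.000183105 = 7612.1702 → code 7612 (floor).
Reconstructed: 1.3937988 V.
V_in − V_rec = 3.11719e-05 V = 31.17 µV.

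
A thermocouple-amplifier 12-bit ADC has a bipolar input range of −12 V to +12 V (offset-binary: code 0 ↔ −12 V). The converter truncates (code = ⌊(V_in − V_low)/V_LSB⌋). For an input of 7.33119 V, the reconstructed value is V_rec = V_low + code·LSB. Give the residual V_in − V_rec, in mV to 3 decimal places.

Step size: 24 V ÷ 2^12 = 5.859 mV.
(V_in − V_low)/LSB = (7.33119 − (−12))/0.00585938 = 3299.1898 → code 3299 (floor).
Reconstructed: 7.3300781 V.
Error = 7.33119 − 7.3300781 = 0.00111188 V = 1.112 mV.

1.112 mV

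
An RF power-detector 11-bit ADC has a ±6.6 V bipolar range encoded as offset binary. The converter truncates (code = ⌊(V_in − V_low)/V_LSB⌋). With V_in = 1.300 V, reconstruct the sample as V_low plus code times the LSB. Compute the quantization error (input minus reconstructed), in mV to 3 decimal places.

LSB = 13.2/2^11 = 6.445 mV.
(1.300 − (−6.6))/0.00644531 = 1225.6970; ⌊·⌋ gives code 1225.
Reconstructed: 1.2955078 V.
Error = 1.300 − 1.2955078 = 0.00449219 V = 4.492 mV.

4.492 mV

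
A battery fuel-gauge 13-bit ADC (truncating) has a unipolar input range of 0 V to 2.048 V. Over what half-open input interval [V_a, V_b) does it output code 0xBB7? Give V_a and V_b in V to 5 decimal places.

LSB = 2.048/2^13 = 250.00 µV.
Code 0xBB7 = 2999 decimal.
V_a = V_low + 2999·LSB = 0.74975 V; V_b = V_low + 3000·LSB = 0.75 V.

[0.74975 V, 0.75000 V)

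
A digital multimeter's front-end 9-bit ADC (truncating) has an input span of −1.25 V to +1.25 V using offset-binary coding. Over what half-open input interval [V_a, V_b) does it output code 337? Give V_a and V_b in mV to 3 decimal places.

[395.508 mV, 400.391 mV)

LSB = 2.5/2^9 = 4.883 mV.
V_a = V_low + 337·LSB = 0.395508 V; V_b = V_low + 338·LSB = 0.400391 V.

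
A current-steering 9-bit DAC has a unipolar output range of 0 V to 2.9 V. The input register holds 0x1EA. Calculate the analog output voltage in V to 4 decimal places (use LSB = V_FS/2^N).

2.7754 V

LSB = 2.9 V / 2^9 = 5.664 mV.
Code 0x1EA = 490 decimal.
V_out = 0 + 490 × 0.00566406 V = 2.77539 V.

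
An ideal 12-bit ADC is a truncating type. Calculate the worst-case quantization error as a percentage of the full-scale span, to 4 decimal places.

0.0244 %

Truncating → worst-case error = 1 LSB = V_FS/2^12, so 100/4096 = 0.0244141 % of full scale.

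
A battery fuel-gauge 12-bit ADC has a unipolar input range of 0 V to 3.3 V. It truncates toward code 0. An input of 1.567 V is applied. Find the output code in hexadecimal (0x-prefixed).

With 4096 levels over 3.3 V, one step is 0.806 mV.
Input sits at 1944.979 steps above V_low.
So the output code is 1944.
In hexadecimal (0x-prefixed): 0x798.

code 0x798 (decimal 1944)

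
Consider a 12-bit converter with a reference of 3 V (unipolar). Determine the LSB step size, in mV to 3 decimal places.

0.732 mV

Full-scale span = 3 V.
LSB = 3 / 2^12 = 3 / 4096 = 0.000732422 V = 0.732 mV.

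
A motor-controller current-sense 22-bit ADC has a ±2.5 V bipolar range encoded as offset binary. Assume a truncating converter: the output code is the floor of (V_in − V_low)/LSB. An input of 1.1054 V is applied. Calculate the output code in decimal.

code 3024428

Full-scale span = 5 V; LSB = 5/2^22 = 1.19 µV.
Input sits at 3024428.728 steps above V_low.
So the output code is 3024428.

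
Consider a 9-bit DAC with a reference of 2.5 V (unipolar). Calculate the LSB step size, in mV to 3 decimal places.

4.883 mV

Full-scale span = 2.5 V.
LSB = 2.5 / 2^9 = 2.5 / 512 = 0.00488281 V = 4.883 mV.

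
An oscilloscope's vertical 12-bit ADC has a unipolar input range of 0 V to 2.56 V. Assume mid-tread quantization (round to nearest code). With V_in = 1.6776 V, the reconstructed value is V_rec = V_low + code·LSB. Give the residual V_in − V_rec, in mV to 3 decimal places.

One LSB is 2.56 V / 4096 = 0.625 mV.
Scaled input = 2684.1600 LSBs, so code = 2684.
Code 2684 maps back to 0 + 2684×0.000625 V = 1.6775 V.
V_in − V_rec = 0.0001 V = 0.100 mV.

0.100 mV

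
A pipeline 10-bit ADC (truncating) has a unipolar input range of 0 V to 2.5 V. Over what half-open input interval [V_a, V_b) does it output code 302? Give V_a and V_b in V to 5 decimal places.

[0.73730 V, 0.73975 V)

LSB = 2.5/2^10 = 2.441 mV.
V_a = V_low + 302·LSB = 0.737305 V; V_b = V_low + 303·LSB = 0.739746 V.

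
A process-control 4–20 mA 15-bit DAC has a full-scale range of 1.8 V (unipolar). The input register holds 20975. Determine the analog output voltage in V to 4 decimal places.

LSB = 1.8 V / 2^15 = 54.93 µV.
V_out = 0 + 20975 × 5.49316e-05 V = 1.15219 V.

1.1522 V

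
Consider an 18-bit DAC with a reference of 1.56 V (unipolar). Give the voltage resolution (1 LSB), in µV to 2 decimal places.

Full-scale span = 1.56 V.
LSB = 1.56 / 2^18 = 1.56 / 262144 = 5.95093e-06 V = 5.95 µV.

5.95 µV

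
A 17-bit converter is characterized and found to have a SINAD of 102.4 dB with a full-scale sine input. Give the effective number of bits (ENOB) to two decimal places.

ENOB = (SINAD − 1.76) / 6.02 = (102.4 − 1.76)/6.02 = 16.718.

16.72 bits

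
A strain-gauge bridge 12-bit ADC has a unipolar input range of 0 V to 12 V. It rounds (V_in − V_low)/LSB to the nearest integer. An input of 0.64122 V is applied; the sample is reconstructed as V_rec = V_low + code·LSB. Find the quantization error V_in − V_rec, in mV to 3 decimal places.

LSB = 12/2^12 = 2.930 mV.
(0.64122 − 0)/0.00292969 = 218.8698; round gives code 219.
Code 219 maps back to 0 + 219×0.00292969 V = 0.64160156 V.
Error = 0.64122 − 0.64160156 = -0.000381563 V = -0.382 mV.

-0.382 mV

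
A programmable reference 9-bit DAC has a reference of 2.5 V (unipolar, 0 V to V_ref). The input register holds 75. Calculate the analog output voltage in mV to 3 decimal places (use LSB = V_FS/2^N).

366.211 mV

LSB = 2.5 V / 2^9 = 4.883 mV.
V_out = 0 + 75 × 0.00488281 V = 0.366211 V.
= 366.211 mV.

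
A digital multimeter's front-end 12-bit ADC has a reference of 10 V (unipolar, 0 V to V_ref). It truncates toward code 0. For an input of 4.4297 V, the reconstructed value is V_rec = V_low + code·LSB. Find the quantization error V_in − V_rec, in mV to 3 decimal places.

0.989 mV

LSB = 10/2^12 = 2.441 mV.
(4.4297 − 0)/0.00244141 = 1814.4051; ⌊·⌋ gives code 1814.
Reconstructed: 4.4287109 V.
Error = 4.4297 − 4.4287109 = 0.000989062 V = 0.989 mV.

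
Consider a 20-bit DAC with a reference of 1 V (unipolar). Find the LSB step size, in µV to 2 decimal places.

0.95 µV

Full-scale span = 1 V.
LSB = 1 / 2^20 = 1 / 1048576 = 9.53674e-07 V = 0.95 µV.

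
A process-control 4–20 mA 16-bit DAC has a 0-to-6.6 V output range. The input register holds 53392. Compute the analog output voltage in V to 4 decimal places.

LSB = 6.6 V / 2^16 = 100.71 µV.
V_out = 0 + 53392 × 0.000100708 V = 5.377 V.

5.3770 V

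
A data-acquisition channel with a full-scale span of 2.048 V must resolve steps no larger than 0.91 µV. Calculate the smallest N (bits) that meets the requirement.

22 bits

Number of steps required ≥ 2.048 V / 0.91 µV = 2250549.45.
Need 2^N ≥ 2250549.45; 2^21 = 2097152, 2^22 = 4194304.
Minimum N = 22.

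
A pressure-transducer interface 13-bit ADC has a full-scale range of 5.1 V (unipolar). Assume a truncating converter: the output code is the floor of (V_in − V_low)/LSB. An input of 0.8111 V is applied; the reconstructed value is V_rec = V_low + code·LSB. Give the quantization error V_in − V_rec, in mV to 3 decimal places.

0.529 mV

LSB = 5.1/2^13 = 0.623 mV.
Scaled input = 1302.8493 LSBs, so code = 1302.
Reconstructed: 0.81057129 V.
Error = 0.8111 − 0.81057129 = 0.000528711 V = 0.529 mV.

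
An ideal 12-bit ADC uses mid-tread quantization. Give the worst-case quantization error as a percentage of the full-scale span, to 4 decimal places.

Rounding → worst-case error = ½ LSB = V_FS/2^13, so 100/8192 = 0.012207 % of full scale.

0.0122 %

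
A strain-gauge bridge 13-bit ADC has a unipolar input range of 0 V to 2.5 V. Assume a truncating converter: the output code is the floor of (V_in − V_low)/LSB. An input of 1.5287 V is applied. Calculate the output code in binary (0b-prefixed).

Full-scale span = 2.5 V; LSB = 2.5/2^13 = 305.18 µV.
(V_in − V_low)/LSB = (1.5287 − 0) / 0.000305176 = 5009.244.
Floor → code 5009.
In binary (0b-prefixed): 0b1001110010001.

code 0b1001110010001 (decimal 5009)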